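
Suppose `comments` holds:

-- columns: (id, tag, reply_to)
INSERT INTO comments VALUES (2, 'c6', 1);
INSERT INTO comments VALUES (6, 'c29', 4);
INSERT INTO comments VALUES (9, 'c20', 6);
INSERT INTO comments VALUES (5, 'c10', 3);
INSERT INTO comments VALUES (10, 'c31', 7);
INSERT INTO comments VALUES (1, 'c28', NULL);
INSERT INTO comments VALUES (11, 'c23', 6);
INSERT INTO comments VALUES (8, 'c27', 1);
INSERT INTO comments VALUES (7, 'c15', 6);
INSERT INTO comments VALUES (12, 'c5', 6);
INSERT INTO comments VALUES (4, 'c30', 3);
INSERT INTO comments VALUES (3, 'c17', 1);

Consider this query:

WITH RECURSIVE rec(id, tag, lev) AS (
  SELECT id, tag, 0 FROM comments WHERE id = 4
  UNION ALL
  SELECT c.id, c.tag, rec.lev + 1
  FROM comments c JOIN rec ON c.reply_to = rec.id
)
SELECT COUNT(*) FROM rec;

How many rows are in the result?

Base: id=4 (c30) at lev 0.
Iteration 1: rows with reply_to in {4} -> c29 (id 6, lev 1).
Iteration 2: rows with reply_to in {6} -> c15 (id 7, lev 2), c20 (id 9, lev 2), c23 (id 11, lev 2), c5 (id 12, lev 2).
Iteration 3: rows with reply_to in {7,9,11,12} -> c31 (id 10, lev 3).
Iteration 4: no rows with reply_to in {10}; recursion stops.
Total rows emitted: 7.

7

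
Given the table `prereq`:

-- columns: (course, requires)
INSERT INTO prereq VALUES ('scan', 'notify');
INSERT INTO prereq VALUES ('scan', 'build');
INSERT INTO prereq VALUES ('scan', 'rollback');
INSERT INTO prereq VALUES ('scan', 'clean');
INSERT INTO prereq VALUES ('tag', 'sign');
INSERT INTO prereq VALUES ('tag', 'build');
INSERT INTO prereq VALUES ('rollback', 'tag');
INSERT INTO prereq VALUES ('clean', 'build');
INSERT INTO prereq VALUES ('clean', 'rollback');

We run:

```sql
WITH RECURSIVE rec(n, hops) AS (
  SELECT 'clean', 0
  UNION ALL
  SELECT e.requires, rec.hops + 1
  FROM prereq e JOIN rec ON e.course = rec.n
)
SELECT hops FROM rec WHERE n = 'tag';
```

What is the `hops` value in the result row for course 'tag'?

2

Base: (clean, hops=0).
Iteration 1: edges from {clean} -> (build, hops=1), (rollback, hops=1).
Iteration 2: edges from {build,rollback} -> (tag, hops=2).
Iteration 3: edges from {tag} -> (build, hops=3), (sign, hops=3).
Iteration 4: no outgoing edges from {build,sign}; recursion stops.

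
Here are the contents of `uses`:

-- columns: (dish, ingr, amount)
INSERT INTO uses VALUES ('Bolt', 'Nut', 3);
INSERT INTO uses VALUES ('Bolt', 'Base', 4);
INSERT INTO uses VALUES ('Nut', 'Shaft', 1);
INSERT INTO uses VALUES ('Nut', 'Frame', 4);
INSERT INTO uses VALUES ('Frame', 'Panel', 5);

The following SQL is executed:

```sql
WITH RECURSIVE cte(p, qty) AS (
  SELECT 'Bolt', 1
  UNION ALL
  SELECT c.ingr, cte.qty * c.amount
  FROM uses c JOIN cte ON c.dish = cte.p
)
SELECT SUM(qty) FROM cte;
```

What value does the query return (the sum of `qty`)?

83

Base: (Bolt, qty=1).
Iteration 1: components of {Bolt} -> Base = 1*4 = 4, Nut = 1*3 = 3.
Iteration 2: components of {Base,Nut} -> Frame = 3*4 = 12, Shaft = 3*1 = 3.
Iteration 3: components of {Frame,Shaft} -> Panel = 12*5 = 60.
Iteration 4: no further components; recursion stops.
SUM(qty) = 1 + 3 + 4 + 3 + 12 + 60 = 83.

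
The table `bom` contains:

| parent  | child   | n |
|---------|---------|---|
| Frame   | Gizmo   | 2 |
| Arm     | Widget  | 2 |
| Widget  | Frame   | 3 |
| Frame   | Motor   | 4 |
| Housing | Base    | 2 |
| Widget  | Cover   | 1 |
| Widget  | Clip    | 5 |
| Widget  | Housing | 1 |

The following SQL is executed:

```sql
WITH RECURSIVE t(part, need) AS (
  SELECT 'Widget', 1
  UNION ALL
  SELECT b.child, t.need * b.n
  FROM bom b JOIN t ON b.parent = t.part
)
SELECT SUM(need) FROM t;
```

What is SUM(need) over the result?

31

Base: (Widget, need=1).
Iteration 1: components of {Widget} -> Clip = 1*5 = 5, Cover = 1*1 = 1, Frame = 1*3 = 3, Housing = 1*1 = 1.
Iteration 2: components of {Clip,Cover,Frame,Housing} -> Base = 1*2 = 2, Gizmo = 3*2 = 6, Motor = 3*4 = 12.
Iteration 3: no further components; recursion stops.
SUM(need) = 1 + 1 + 3 + 5 + 1 + 12 + 6 + 2 = 31.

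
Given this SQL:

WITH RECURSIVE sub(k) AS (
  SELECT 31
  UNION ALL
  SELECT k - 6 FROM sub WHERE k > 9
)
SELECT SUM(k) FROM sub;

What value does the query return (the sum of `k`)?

95

Base: k=31.
Iteration 1: 31 > 9 holds -> k = 31 - 6 = 25.
Iteration 2: 25 > 9 holds -> k = 25 - 6 = 19.
Iteration 3: 19 > 9 holds -> k = 19 - 6 = 13.
Iteration 4: 13 > 9 holds -> k = 13 - 6 = 7.
Iteration 5: 7 > 9 fails; recursion stops.
SUM(k) = 31 + 25 + 19 + 13 + 7 = 95.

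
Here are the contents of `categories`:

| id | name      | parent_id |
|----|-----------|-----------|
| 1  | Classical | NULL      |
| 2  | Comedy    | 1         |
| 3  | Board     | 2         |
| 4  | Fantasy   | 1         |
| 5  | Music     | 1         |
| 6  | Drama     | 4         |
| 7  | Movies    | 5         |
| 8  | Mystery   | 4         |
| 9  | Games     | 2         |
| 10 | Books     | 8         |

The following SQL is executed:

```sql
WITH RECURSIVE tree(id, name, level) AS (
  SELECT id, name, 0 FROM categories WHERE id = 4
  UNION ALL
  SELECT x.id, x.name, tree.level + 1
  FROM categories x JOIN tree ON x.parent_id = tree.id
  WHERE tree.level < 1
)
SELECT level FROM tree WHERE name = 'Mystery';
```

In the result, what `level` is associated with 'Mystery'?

1

Base: id=4 (Fantasy) at level 0.
Iteration 1: rows with parent_id in {4} -> Drama (id 6, level 1), Mystery (id 8, level 1).
Iteration 2: level < 1 fails for all current rows; recursion stops.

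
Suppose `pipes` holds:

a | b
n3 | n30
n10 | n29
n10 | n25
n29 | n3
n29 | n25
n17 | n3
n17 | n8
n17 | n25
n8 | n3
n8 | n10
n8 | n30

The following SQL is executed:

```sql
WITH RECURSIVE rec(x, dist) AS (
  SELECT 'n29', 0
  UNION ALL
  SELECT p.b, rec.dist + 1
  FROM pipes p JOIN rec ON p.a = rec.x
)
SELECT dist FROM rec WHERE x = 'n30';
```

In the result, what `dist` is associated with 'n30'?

2

Base: (n29, dist=0).
Iteration 1: edges from {n29} -> (n25, dist=1), (n3, dist=1).
Iteration 2: edges from {n25,n3} -> (n30, dist=2).
Iteration 3: no outgoing edges from {n30}; recursion stops.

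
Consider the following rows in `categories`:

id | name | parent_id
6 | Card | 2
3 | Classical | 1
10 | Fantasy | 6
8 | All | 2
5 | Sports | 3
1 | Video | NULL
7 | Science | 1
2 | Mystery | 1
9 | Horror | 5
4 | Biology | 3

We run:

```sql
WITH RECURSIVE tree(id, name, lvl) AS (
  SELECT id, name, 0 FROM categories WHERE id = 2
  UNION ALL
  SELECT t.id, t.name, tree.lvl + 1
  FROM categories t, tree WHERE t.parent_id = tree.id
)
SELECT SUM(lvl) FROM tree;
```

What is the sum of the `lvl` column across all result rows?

4

Base: id=2 (Mystery) at lvl 0.
Iteration 1: rows with parent_id in {2} -> Card (id 6, lvl 1), All (id 8, lvl 1).
Iteration 2: rows with parent_id in {6,8} -> Fantasy (id 10, lvl 2).
Iteration 3: no rows with parent_id in {10}; recursion stops.
SUM(lvl) = 0 + 1 + 1 + 2 = 4.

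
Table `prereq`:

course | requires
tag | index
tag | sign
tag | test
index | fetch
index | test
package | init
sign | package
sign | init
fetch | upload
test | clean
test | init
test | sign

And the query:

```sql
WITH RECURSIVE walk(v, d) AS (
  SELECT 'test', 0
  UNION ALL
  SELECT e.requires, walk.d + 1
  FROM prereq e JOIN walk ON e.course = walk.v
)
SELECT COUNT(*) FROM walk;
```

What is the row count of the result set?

7

Base: (test, d=0).
Iteration 1: edges from {test} -> (clean, d=1), (init, d=1), (sign, d=1).
Iteration 2: edges from {clean,init,sign} -> (init, d=2), (package, d=2).
Iteration 3: edges from {init,package} -> (init, d=3).
Iteration 4: no outgoing edges from {init}; recursion stops.
Total rows emitted: 7.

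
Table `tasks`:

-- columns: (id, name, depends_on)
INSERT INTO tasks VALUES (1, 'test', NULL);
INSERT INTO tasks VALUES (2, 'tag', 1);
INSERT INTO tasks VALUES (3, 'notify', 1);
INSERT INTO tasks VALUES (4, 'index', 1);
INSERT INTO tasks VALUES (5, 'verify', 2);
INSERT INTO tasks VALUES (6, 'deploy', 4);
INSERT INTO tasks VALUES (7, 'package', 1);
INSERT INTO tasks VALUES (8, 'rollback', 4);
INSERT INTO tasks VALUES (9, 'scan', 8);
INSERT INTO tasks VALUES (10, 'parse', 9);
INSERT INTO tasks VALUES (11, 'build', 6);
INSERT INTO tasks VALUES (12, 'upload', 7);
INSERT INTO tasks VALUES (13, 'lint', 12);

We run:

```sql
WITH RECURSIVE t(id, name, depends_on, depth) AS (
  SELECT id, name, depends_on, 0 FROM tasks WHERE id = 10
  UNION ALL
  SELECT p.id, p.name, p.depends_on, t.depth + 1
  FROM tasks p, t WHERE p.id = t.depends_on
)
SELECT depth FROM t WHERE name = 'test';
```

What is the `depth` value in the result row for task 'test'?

Base: id=10 (parse), depends_on=9, depth 0.
Iteration 1: join on id=9 -> scan (id 9, depends_on=8, depth 1).
Iteration 2: join on id=8 -> rollback (id 8, depends_on=4, depth 2).
Iteration 3: join on id=4 -> index (id 4, depends_on=1, depth 3).
Iteration 4: join on id=1 -> test (id 1, depends_on=NULL, depth 4).
Iteration 5: depends_on is NULL; no match; recursion stops.

4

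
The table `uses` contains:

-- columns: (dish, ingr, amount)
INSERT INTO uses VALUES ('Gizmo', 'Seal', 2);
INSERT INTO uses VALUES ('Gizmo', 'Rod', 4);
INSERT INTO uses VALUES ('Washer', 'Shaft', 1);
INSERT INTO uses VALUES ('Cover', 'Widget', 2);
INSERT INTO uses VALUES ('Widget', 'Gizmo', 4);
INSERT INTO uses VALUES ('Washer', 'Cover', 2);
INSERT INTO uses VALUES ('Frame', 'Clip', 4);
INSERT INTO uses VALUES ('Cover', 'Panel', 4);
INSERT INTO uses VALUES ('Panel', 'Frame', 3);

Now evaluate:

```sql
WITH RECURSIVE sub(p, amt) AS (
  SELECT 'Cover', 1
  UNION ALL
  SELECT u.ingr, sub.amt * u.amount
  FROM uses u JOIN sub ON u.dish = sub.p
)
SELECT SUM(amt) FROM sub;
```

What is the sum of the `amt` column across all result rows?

Base: (Cover, amt=1).
Iteration 1: components of {Cover} -> Panel = 1*4 = 4, Widget = 1*2 = 2.
Iteration 2: components of {Panel,Widget} -> Frame = 4*3 = 12, Gizmo = 2*4 = 8.
Iteration 3: components of {Frame,Gizmo} -> Clip = 12*4 = 48, Rod = 8*4 = 32, Seal = 8*2 = 16.
Iteration 4: no further components; recursion stops.
SUM(amt) = 1 + 4 + 2 + 12 + 8 + 48 + 32 + 16 = 123.

123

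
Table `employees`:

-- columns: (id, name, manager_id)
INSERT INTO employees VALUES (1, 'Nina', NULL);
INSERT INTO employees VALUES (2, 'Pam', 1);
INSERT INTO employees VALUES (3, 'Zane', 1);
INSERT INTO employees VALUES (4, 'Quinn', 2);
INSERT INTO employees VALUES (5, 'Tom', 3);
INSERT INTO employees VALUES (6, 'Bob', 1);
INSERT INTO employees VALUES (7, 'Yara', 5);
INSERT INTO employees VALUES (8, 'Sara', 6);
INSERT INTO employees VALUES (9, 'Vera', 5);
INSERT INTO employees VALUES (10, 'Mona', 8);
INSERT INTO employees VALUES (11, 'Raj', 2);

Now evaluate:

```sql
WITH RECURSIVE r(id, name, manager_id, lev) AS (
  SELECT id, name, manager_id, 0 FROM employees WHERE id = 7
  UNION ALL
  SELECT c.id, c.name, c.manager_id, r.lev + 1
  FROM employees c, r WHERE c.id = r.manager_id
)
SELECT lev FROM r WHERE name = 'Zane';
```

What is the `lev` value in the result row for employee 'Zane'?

2

Base: id=7 (Yara), manager_id=5, lev 0.
Iteration 1: join on id=5 -> Tom (id 5, manager_id=3, lev 1).
Iteration 2: join on id=3 -> Zane (id 3, manager_id=1, lev 2).
Iteration 3: join on id=1 -> Nina (id 1, manager_id=NULL, lev 3).
Iteration 4: manager_id is NULL; no match; recursion stops.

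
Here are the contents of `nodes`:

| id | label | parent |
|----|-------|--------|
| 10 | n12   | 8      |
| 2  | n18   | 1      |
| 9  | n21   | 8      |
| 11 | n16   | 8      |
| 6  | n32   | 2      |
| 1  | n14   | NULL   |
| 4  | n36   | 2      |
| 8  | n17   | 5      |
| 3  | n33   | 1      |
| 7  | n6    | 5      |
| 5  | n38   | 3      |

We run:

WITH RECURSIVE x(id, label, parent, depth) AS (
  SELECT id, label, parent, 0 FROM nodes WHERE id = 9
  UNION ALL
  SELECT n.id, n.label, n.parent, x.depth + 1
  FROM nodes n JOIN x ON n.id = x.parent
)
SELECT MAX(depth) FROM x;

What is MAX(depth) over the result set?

4

Base: id=9 (n21), parent=8, depth 0.
Iteration 1: join on id=8 -> n17 (id 8, parent=5, depth 1).
Iteration 2: join on id=5 -> n38 (id 5, parent=3, depth 2).
Iteration 3: join on id=3 -> n33 (id 3, parent=1, depth 3).
Iteration 4: join on id=1 -> n14 (id 1, parent=NULL, depth 4).
Iteration 5: parent is NULL; no match; recursion stops.
depth values: 0, 1, 2, 3, 4; the maximum is 4.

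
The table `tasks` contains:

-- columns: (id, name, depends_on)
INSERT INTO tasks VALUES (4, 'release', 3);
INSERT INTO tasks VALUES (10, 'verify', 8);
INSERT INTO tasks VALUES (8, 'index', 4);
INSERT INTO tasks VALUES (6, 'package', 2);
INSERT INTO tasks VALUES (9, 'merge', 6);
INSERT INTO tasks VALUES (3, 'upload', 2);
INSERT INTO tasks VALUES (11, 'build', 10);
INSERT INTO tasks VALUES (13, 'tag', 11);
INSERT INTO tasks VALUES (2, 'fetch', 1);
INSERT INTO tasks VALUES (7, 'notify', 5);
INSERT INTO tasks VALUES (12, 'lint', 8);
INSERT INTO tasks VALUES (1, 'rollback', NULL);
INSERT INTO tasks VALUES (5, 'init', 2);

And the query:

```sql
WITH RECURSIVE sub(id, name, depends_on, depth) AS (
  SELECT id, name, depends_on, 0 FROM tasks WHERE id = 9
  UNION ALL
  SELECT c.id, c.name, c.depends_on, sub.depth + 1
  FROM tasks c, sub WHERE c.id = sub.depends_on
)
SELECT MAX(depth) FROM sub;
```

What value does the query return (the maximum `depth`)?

Base: id=9 (merge), depends_on=6, depth 0.
Iteration 1: join on id=6 -> package (id 6, depends_on=2, depth 1).
Iteration 2: join on id=2 -> fetch (id 2, depends_on=1, depth 2).
Iteration 3: join on id=1 -> rollback (id 1, depends_on=NULL, depth 3).
Iteration 4: depends_on is NULL; no match; recursion stops.
depth values: 0, 1, 2, 3; the maximum is 3.

3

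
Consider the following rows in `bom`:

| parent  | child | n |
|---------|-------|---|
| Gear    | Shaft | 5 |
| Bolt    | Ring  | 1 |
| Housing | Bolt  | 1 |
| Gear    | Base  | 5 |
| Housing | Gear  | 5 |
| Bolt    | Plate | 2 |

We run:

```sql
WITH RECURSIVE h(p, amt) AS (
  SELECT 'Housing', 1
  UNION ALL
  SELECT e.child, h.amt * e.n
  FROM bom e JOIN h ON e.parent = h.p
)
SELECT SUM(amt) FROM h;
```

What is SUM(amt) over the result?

Base: (Housing, amt=1).
Iteration 1: components of {Housing} -> Bolt = 1*1 = 1, Gear = 1*5 = 5.
Iteration 2: components of {Bolt,Gear} -> Base = 5*5 = 25, Plate = 1*2 = 2, Ring = 1*1 = 1, Shaft = 5*5 = 25.
Iteration 3: no further components; recursion stops.
SUM(amt) = 1 + 5 + 1 + 25 + 25 + 2 + 1 = 60.

60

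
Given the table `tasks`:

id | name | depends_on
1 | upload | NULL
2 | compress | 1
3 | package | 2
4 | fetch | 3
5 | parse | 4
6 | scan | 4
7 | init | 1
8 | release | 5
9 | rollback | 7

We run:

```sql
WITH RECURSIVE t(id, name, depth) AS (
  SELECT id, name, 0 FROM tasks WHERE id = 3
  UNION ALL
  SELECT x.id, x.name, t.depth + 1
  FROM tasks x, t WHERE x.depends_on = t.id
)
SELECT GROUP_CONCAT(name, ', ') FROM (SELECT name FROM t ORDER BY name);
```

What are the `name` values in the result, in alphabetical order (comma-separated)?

Base: id=3 (package) at depth 0.
Iteration 1: rows with depends_on in {3} -> fetch (id 4, depth 1).
Iteration 2: rows with depends_on in {4} -> parse (id 5, depth 2), scan (id 6, depth 2).
Iteration 3: rows with depends_on in {5,6} -> release (id 8, depth 3).
Iteration 4: no rows with depends_on in {8}; recursion stops.

fetch, package, parse, release, scan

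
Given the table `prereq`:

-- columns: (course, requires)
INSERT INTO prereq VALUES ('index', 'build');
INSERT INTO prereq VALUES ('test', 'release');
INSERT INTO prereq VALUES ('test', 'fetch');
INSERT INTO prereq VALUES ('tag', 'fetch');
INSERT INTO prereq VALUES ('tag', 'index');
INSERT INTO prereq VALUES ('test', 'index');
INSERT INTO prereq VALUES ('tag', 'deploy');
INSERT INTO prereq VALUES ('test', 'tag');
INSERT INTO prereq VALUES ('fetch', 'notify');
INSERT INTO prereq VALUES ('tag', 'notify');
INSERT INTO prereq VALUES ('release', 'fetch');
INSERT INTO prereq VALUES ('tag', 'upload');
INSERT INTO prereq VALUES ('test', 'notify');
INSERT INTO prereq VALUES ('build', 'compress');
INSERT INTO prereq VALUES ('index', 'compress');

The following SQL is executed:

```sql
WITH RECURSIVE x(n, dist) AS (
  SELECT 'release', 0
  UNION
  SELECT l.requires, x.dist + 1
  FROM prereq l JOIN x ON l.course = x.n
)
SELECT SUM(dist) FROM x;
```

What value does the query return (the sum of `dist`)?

Base: (release, dist=0).
Iteration 1: edges from {release} -> (fetch, dist=1).
Iteration 2: edges from {fetch} -> (notify, dist=2).
Iteration 3: no outgoing edges from {notify}; recursion stops.
SUM(dist) = 0 + 1 + 2 = 3.

3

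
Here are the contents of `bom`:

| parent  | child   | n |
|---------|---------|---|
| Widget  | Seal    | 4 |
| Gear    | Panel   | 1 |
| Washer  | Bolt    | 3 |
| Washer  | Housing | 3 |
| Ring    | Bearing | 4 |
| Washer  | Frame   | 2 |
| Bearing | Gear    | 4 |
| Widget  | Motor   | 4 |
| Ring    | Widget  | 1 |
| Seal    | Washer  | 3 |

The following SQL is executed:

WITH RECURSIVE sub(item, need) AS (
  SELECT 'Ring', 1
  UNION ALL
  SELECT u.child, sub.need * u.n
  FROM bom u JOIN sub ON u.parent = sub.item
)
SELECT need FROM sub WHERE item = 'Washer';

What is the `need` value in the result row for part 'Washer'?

Base: (Ring, need=1).
Iteration 1: components of {Ring} -> Bearing = 1*4 = 4, Widget = 1*1 = 1.
Iteration 2: components of {Bearing,Widget} -> Gear = 4*4 = 16, Motor = 1*4 = 4, Seal = 1*4 = 4.
Iteration 3: components of {Gear,Motor,Seal} -> Panel = 16*1 = 16, Washer = 4*3 = 12.
Iteration 4: components of {Panel,Washer} -> Bolt = 12*3 = 36, Frame = 12*2 = 24, Housing = 12*3 = 36.
Iteration 5: no further components; recursion stops.

12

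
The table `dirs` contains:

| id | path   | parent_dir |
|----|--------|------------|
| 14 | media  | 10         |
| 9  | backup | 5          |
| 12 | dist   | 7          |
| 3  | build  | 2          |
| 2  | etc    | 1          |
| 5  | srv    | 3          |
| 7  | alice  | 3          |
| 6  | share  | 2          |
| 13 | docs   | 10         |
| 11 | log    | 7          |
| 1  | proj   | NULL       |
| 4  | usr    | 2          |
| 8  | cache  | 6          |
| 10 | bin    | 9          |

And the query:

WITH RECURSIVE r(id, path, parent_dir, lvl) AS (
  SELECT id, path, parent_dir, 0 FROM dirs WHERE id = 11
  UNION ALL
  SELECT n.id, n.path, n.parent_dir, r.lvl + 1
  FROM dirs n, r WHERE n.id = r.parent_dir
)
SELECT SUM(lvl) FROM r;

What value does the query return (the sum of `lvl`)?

Base: id=11 (log), parent_dir=7, lvl 0.
Iteration 1: join on id=7 -> alice (id 7, parent_dir=3, lvl 1).
Iteration 2: join on id=3 -> build (id 3, parent_dir=2, lvl 2).
Iteration 3: join on id=2 -> etc (id 2, parent_dir=1, lvl 3).
Iteration 4: join on id=1 -> proj (id 1, parent_dir=NULL, lvl 4).
Iteration 5: parent_dir is NULL; no match; recursion stops.
SUM(lvl) = 0 + 1 + 2 + 3 + 4 = 10.

10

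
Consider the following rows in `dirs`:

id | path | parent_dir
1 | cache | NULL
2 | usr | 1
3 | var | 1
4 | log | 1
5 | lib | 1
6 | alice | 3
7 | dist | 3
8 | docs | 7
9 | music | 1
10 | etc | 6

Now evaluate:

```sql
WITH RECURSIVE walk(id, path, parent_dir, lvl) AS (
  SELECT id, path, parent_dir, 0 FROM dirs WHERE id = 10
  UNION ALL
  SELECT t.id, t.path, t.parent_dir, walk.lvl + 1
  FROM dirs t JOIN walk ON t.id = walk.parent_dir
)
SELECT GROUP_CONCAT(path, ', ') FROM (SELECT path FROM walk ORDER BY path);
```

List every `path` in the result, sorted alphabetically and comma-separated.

Base: id=10 (etc), parent_dir=6, lvl 0.
Iteration 1: join on id=6 -> alice (id 6, parent_dir=3, lvl 1).
Iteration 2: join on id=3 -> var (id 3, parent_dir=1, lvl 2).
Iteration 3: join on id=1 -> cache (id 1, parent_dir=NULL, lvl 3).
Iteration 4: parent_dir is NULL; no match; recursion stops.

alice, cache, etc, var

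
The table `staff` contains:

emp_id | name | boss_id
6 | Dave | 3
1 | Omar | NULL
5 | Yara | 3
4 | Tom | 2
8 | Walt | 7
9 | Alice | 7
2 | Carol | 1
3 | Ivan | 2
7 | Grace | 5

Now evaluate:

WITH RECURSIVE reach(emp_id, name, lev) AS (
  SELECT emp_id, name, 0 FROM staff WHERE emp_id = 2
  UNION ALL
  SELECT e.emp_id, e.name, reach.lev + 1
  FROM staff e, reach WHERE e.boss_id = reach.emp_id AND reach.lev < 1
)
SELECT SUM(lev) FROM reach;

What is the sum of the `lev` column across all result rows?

Base: emp_id=2 (Carol) at lev 0.
Iteration 1: rows with boss_id in {2} -> Ivan (id 3, lev 1), Tom (id 4, lev 1).
Iteration 2: lev < 1 fails for all current rows; recursion stops.
SUM(lev) = 0 + 1 + 1 = 2.

2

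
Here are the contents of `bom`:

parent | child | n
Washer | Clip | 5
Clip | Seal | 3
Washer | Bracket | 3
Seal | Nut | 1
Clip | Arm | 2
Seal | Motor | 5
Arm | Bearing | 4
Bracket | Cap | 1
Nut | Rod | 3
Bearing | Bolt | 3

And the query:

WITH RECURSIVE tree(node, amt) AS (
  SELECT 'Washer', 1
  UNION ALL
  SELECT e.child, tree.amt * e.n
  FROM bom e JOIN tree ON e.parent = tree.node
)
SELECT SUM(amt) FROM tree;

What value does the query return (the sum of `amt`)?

332

Base: (Washer, amt=1).
Iteration 1: components of {Washer} -> Bracket = 1*3 = 3, Clip = 1*5 = 5.
Iteration 2: components of {Bracket,Clip} -> Arm = 5*2 = 10, Cap = 3*1 = 3, Seal = 5*3 = 15.
Iteration 3: components of {Arm,Cap,Seal} -> Bearing = 10*4 = 40, Motor = 15*5 = 75, Nut = 15*1 = 15.
Iteration 4: components of {Bearing,Motor,Nut} -> Bolt = 40*3 = 120, Rod = 15*3 = 45.
Iteration 5: no further components; recursion stops.
SUM(amt) = 1 + 5 + 3 + 15 + 10 + 3 + 15 + 75 + 40 + 45 + 120 = 332.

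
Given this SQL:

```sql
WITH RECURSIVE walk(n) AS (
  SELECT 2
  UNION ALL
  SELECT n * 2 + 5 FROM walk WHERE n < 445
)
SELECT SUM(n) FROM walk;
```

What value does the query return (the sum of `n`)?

Base: n=2.
Iteration 1: 2 < 445 holds -> n = 2 * 2 + 5 = 9.
Iteration 2: 9 < 445 holds -> n = 9 * 2 + 5 = 23.
Iteration 3: 23 < 445 holds -> n = 23 * 2 + 5 = 51.
Iteration 4: 51 < 445 holds -> n = 51 * 2 + 5 = 107.
Iteration 5: 107 < 445 holds -> n = 107 * 2 + 5 = 219.
Iteration 6: 219 < 445 holds -> n = 219 * 2 + 5 = 443.
Iteration 7: 443 < 445 holds -> n = 443 * 2 + 5 = 891.
Iteration 8: 891 < 445 fails; recursion stops.
SUM(n) = 2 + 9 + 23 + 51 + 107 + 219 + 443 + 891 = 1745.

1745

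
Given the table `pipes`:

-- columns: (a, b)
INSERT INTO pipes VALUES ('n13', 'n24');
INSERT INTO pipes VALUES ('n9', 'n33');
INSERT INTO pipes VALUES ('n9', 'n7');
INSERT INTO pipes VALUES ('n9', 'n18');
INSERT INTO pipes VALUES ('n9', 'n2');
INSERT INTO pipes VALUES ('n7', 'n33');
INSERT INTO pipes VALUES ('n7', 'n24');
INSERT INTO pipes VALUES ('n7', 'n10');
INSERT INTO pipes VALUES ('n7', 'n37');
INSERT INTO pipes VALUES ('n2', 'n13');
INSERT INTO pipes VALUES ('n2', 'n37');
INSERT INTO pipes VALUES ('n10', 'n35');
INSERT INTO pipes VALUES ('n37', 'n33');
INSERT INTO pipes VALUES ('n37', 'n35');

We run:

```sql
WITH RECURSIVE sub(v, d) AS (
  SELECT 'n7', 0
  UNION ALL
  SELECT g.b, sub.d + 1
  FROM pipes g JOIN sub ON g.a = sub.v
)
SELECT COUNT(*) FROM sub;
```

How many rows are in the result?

8

Base: (n7, d=0).
Iteration 1: edges from {n7} -> (n10, d=1), (n24, d=1), (n33, d=1), (n37, d=1).
Iteration 2: edges from {n10,n24,n33,n37} -> (n33, d=2), (n35, d=2) x2. [UNION ALL keeps all 3 new rows, including repeats]
Iteration 3: no outgoing edges from {n33,n35}; recursion stops.
Total rows emitted: 8.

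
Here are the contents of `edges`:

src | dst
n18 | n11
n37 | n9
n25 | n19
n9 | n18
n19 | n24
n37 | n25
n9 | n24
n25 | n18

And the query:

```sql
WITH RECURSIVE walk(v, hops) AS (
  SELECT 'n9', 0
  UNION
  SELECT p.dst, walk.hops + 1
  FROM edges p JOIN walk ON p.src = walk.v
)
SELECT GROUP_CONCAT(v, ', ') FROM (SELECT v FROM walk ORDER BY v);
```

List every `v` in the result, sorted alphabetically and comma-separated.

Base: (n9, hops=0).
Iteration 1: edges from {n9} -> (n18, hops=1), (n24, hops=1).
Iteration 2: edges from {n18,n24} -> (n11, hops=2).
Iteration 3: no outgoing edges from {n11}; recursion stops.

n11, n18, n24, n9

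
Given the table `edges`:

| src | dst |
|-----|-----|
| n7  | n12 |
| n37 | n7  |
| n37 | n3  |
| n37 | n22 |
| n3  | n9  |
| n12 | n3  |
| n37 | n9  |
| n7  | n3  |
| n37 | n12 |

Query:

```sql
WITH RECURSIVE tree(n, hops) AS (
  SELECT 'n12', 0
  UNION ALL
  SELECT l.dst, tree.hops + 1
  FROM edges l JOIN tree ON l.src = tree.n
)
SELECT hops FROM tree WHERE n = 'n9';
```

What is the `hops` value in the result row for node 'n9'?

Base: (n12, hops=0).
Iteration 1: edges from {n12} -> (n3, hops=1).
Iteration 2: edges from {n3} -> (n9, hops=2).
Iteration 3: no outgoing edges from {n9}; recursion stops.

2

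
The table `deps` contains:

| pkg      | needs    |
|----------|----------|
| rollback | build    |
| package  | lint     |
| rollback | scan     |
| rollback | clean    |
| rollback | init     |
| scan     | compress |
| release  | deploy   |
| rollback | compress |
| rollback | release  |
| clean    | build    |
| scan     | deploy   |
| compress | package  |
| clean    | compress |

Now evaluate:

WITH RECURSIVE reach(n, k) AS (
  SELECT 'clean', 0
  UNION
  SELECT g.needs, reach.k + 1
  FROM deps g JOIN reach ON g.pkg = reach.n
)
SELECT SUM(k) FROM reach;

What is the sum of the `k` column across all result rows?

7

Base: (clean, k=0).
Iteration 1: edges from {clean} -> (build, k=1), (compress, k=1).
Iteration 2: edges from {build,compress} -> (package, k=2).
Iteration 3: edges from {package} -> (lint, k=3).
Iteration 4: no outgoing edges from {lint}; recursion stops.
SUM(k) = 0 + 1 + 1 + 2 + 3 = 7.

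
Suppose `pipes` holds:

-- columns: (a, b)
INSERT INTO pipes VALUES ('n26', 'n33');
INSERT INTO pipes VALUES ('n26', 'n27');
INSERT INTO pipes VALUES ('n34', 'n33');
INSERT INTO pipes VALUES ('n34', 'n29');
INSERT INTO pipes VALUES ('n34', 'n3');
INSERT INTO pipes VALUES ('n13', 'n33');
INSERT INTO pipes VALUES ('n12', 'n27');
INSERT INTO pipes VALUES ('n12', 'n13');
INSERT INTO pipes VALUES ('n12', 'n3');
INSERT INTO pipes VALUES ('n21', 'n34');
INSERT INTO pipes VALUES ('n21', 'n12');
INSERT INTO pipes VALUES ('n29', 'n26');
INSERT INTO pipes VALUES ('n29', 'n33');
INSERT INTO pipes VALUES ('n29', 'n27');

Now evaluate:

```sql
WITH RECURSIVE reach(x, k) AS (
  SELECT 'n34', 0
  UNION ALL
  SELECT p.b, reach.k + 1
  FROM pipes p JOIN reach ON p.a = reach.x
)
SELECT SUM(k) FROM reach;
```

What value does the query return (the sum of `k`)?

Base: (n34, k=0).
Iteration 1: edges from {n34} -> (n29, k=1), (n3, k=1), (n33, k=1).
Iteration 2: edges from {n29,n3,n33} -> (n26, k=2), (n27, k=2), (n33, k=2).
Iteration 3: edges from {n26,n27,n33} -> (n27, k=3), (n33, k=3).
Iteration 4: no outgoing edges from {n27,n33}; recursion stops.
SUM(k) = 0 + 1 + 1 + 1 + 2 + 2 + 2 + 3 + 3 = 15.

15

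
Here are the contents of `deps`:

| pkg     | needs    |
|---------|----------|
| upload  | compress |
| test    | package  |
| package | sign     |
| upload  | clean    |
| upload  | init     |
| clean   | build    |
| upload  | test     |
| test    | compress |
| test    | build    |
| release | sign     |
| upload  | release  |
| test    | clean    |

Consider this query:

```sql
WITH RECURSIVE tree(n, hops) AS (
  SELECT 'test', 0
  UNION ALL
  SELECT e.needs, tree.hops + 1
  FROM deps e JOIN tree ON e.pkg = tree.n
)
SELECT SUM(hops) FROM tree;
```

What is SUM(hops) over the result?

Base: (test, hops=0).
Iteration 1: edges from {test} -> (build, hops=1), (clean, hops=1), (compress, hops=1), (package, hops=1).
Iteration 2: edges from {build,clean,compress,package} -> (build, hops=2), (sign, hops=2).
Iteration 3: no outgoing edges from {build,sign}; recursion stops.
SUM(hops) = 0 + 1 + 1 + 1 + 1 + 2 + 2 = 8.

8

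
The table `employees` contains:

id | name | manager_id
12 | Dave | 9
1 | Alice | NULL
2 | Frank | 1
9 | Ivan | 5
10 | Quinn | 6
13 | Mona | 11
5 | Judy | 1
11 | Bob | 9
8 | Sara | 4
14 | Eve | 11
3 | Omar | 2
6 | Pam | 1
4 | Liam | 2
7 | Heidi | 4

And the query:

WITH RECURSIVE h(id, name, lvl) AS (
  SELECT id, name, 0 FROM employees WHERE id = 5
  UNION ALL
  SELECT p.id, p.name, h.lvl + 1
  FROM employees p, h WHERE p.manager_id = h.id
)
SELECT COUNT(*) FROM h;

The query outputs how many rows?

6

Base: id=5 (Judy) at lvl 0.
Iteration 1: rows with manager_id in {5} -> Ivan (id 9, lvl 1).
Iteration 2: rows with manager_id in {9} -> Bob (id 11, lvl 2), Dave (id 12, lvl 2).
Iteration 3: rows with manager_id in {11,12} -> Mona (id 13, lvl 3), Eve (id 14, lvl 3).
Iteration 4: no rows with manager_id in {13,14}; recursion stops.
Total rows emitted: 6.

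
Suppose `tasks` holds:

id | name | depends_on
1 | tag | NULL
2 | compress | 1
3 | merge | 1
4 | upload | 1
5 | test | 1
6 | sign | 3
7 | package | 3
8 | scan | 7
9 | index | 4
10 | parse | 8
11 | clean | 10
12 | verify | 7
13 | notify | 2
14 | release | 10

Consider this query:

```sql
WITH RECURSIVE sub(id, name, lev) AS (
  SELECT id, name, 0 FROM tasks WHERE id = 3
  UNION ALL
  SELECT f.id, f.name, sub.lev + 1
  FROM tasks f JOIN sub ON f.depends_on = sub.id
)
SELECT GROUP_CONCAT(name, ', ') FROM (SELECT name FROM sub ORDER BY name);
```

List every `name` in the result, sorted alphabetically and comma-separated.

clean, merge, package, parse, release, scan, sign, verify

Base: id=3 (merge) at lev 0.
Iteration 1: rows with depends_on in {3} -> sign (id 6, lev 1), package (id 7, lev 1).
Iteration 2: rows with depends_on in {6,7} -> scan (id 8, lev 2), verify (id 12, lev 2).
Iteration 3: rows with depends_on in {8,12} -> parse (id 10, lev 3).
Iteration 4: rows with depends_on in {10} -> clean (id 11, lev 4), release (id 14, lev 4).
Iteration 5: no rows with depends_on in {11,14}; recursion stops.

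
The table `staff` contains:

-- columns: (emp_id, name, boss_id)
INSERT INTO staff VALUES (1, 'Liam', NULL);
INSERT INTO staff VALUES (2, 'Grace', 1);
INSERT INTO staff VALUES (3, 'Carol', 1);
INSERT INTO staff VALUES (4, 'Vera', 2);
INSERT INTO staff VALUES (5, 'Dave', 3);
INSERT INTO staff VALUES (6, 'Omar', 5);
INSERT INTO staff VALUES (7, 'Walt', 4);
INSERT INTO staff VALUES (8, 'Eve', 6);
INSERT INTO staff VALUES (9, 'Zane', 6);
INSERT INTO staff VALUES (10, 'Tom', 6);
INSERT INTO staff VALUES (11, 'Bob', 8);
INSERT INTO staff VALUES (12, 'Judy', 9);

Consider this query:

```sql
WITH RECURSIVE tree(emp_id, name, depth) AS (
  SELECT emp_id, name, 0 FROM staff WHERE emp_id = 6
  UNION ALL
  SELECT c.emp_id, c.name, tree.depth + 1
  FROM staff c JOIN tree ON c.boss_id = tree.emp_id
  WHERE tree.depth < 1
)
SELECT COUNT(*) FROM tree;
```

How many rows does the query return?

4

Base: emp_id=6 (Omar) at depth 0.
Iteration 1: rows with boss_id in {6} -> Eve (id 8, depth 1), Zane (id 9, depth 1), Tom (id 10, depth 1).
Iteration 2: depth < 1 fails for all current rows; recursion stops.
Total rows emitted: 4.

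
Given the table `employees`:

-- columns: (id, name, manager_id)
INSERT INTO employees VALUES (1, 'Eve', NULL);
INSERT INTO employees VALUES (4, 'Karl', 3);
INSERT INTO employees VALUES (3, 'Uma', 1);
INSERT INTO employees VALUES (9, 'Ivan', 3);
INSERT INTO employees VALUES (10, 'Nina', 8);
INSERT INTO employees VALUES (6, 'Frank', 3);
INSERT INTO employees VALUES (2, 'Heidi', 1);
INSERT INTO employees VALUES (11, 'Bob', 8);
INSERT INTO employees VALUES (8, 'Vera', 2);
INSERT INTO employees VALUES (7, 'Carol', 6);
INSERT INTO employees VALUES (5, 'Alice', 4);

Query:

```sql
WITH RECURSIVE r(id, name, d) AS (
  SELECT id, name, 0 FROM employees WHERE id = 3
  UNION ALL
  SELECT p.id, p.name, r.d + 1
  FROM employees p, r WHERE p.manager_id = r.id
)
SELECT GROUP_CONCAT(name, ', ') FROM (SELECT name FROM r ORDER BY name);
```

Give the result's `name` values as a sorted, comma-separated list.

Alice, Carol, Frank, Ivan, Karl, Uma

Base: id=3 (Uma) at d 0.
Iteration 1: rows with manager_id in {3} -> Karl (id 4, d 1), Frank (id 6, d 1), Ivan (id 9, d 1).
Iteration 2: rows with manager_id in {4,6,9} -> Alice (id 5, d 2), Carol (id 7, d 2).
Iteration 3: no rows with manager_id in {5,7}; recursion stops.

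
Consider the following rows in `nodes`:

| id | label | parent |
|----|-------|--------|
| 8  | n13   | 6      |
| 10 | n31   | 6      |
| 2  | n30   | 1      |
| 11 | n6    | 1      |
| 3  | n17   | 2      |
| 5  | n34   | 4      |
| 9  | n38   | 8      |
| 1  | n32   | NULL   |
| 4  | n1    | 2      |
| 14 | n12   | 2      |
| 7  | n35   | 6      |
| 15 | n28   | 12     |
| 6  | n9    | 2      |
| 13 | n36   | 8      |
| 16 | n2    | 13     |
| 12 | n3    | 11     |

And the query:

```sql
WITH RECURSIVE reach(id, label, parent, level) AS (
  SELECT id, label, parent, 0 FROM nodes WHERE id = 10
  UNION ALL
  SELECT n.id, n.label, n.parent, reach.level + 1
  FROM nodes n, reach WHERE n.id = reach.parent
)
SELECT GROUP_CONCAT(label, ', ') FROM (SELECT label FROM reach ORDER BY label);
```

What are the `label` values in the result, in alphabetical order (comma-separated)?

n30, n31, n32, n9

Base: id=10 (n31), parent=6, level 0.
Iteration 1: join on id=6 -> n9 (id 6, parent=2, level 1).
Iteration 2: join on id=2 -> n30 (id 2, parent=1, level 2).
Iteration 3: join on id=1 -> n32 (id 1, parent=NULL, level 3).
Iteration 4: parent is NULL; no match; recursion stops.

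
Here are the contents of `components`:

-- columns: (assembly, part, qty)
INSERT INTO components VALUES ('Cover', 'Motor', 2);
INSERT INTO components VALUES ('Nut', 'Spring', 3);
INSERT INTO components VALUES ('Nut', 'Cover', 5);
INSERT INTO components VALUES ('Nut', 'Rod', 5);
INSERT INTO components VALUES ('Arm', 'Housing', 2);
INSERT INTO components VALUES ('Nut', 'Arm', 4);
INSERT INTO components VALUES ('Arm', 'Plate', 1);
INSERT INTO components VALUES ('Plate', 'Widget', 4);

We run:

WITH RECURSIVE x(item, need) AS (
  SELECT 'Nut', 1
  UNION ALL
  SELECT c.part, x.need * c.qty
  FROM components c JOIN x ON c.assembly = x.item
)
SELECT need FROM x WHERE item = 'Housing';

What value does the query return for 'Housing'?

Base: (Nut, need=1).
Iteration 1: components of {Nut} -> Arm = 1*4 = 4, Cover = 1*5 = 5, Rod = 1*5 = 5, Spring = 1*3 = 3.
Iteration 2: components of {Arm,Cover,Rod,Spring} -> Housing = 4*2 = 8, Motor = 5*2 = 10, Plate = 4*1 = 4.
Iteration 3: components of {Housing,Motor,Plate} -> Widget = 4*4 = 16.
Iteration 4: no further components; recursion stops.

8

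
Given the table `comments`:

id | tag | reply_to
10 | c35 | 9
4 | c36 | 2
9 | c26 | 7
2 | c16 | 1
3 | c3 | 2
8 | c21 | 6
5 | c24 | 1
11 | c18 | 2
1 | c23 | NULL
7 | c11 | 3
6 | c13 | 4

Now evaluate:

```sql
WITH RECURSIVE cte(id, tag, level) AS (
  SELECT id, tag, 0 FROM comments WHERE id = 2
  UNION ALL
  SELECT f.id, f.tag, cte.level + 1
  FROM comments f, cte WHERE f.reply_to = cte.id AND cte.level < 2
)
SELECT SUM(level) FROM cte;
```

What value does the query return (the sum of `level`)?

Base: id=2 (c16) at level 0.
Iteration 1: rows with reply_to in {2} -> c3 (id 3, level 1), c36 (id 4, level 1), c18 (id 11, level 1).
Iteration 2: rows with reply_to in {3,4,11} -> c13 (id 6, level 2), c11 (id 7, level 2).
Iteration 3: level < 2 fails for all current rows; recursion stops.
SUM(level) = 0 + 1 + 1 + 1 + 2 + 2 = 7.

7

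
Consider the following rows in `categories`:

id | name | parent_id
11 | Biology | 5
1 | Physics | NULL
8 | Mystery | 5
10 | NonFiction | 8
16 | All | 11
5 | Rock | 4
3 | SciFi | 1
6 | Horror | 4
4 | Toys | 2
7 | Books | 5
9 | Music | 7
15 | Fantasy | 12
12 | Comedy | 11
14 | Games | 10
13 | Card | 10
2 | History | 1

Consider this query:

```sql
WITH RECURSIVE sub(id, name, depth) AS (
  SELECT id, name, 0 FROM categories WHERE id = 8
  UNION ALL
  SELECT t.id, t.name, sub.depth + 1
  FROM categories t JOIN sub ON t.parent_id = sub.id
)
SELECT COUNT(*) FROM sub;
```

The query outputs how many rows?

4

Base: id=8 (Mystery) at depth 0.
Iteration 1: rows with parent_id in {8} -> NonFiction (id 10, depth 1).
Iteration 2: rows with parent_id in {10} -> Card (id 13, depth 2), Games (id 14, depth 2).
Iteration 3: no rows with parent_id in {13,14}; recursion stops.
Total rows emitted: 4.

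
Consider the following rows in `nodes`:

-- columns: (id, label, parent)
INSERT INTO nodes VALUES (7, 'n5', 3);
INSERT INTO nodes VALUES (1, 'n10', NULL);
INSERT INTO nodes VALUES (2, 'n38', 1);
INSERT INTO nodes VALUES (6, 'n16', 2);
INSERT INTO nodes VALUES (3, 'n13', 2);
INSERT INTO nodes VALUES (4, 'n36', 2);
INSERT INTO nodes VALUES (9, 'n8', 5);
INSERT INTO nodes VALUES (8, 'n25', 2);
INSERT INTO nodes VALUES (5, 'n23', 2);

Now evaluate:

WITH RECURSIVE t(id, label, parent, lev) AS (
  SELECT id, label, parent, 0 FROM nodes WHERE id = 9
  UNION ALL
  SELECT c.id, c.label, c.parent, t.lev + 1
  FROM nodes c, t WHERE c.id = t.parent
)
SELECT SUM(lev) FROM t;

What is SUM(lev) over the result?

6

Base: id=9 (n8), parent=5, lev 0.
Iteration 1: join on id=5 -> n23 (id 5, parent=2, lev 1).
Iteration 2: join on id=2 -> n38 (id 2, parent=1, lev 2).
Iteration 3: join on id=1 -> n10 (id 1, parent=NULL, lev 3).
Iteration 4: parent is NULL; no match; recursion stops.
SUM(lev) = 0 + 1 + 2 + 3 = 6.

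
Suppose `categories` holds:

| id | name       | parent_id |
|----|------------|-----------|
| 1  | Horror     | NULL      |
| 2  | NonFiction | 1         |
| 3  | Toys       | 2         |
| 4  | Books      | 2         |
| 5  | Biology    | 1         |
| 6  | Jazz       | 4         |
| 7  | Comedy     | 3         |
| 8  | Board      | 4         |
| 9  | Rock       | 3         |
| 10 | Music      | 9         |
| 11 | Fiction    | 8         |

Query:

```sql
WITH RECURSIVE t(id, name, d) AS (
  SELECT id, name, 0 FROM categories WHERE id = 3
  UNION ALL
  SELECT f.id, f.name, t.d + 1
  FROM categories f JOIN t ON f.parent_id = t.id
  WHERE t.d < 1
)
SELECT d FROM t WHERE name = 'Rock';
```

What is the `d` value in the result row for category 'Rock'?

Base: id=3 (Toys) at d 0.
Iteration 1: rows with parent_id in {3} -> Comedy (id 7, d 1), Rock (id 9, d 1).
Iteration 2: d < 1 fails for all current rows; recursion stops.

1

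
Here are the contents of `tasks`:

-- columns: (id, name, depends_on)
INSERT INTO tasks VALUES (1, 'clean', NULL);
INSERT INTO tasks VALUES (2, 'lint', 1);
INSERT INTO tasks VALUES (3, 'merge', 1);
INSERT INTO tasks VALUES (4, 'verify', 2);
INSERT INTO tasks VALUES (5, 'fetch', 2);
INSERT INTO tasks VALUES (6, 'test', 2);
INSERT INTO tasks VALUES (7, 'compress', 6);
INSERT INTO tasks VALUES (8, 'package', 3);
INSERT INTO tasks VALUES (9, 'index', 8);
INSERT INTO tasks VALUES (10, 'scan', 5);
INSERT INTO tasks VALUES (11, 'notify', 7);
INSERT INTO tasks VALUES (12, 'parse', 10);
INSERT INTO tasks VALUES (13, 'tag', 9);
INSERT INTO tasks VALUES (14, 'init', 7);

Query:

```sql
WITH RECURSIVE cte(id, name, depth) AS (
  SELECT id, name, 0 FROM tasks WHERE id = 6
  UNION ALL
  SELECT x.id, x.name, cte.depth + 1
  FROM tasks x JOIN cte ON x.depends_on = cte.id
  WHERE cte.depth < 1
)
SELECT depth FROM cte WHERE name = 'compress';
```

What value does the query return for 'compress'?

Base: id=6 (test) at depth 0.
Iteration 1: rows with depends_on in {6} -> compress (id 7, depth 1).
Iteration 2: depth < 1 fails for all current rows; recursion stops.

1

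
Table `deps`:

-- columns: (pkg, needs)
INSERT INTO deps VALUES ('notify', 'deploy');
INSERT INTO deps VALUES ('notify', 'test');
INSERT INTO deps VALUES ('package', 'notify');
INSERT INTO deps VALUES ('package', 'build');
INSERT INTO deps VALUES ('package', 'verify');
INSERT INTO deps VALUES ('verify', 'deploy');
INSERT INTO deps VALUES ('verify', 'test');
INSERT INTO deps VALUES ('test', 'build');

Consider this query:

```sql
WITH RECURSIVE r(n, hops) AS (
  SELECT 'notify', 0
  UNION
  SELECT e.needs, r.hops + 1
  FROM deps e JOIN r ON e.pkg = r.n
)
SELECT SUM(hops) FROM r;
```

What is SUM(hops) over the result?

Base: (notify, hops=0).
Iteration 1: edges from {notify} -> (deploy, hops=1), (test, hops=1).
Iteration 2: edges from {deploy,test} -> (build, hops=2).
Iteration 3: no outgoing edges from {build}; recursion stops.
SUM(hops) = 0 + 1 + 1 + 2 = 4.

4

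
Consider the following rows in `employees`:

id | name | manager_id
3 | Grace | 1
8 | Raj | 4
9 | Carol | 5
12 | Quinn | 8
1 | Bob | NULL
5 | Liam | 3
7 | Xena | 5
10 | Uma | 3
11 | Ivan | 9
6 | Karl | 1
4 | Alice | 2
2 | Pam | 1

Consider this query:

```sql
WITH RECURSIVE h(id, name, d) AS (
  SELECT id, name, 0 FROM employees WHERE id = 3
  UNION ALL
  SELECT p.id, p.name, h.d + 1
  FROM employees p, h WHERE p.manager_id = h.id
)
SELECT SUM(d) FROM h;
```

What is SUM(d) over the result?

Base: id=3 (Grace) at d 0.
Iteration 1: rows with manager_id in {3} -> Liam (id 5, d 1), Uma (id 10, d 1).
Iteration 2: rows with manager_id in {5,10} -> Xena (id 7, d 2), Carol (id 9, d 2).
Iteration 3: rows with manager_id in {7,9} -> Ivan (id 11, d 3).
Iteration 4: no rows with manager_id in {11}; recursion stops.
SUM(d) = 0 + 1 + 1 + 2 + 2 + 3 = 9.

9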